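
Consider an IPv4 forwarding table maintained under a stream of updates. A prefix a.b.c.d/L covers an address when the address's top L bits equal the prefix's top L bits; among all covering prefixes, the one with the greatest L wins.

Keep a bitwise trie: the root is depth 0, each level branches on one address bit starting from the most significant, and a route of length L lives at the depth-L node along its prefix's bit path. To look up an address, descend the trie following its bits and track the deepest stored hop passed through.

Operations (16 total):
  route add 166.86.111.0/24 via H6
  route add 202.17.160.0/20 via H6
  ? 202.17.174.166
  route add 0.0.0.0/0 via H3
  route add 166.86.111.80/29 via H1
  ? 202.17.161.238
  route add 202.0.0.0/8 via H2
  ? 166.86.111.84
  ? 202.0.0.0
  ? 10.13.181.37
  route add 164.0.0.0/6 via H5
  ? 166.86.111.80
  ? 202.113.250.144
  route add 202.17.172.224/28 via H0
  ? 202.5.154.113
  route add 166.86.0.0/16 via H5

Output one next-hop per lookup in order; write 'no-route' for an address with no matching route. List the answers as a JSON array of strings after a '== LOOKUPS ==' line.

Process each operation:
  + 166.86.111.0/24 (H6) depth=24
  + 202.17.160.0/20 (H6) depth=20
  lookup 202.17.174.166: bits 11001010000100011010 walk d0:-→d1:-→d2:-→d3:-→d4:-→d5:-→d6:-→d7:-→d8:-→d9:-→d10:-→d11:-→d12:-→d13:-→d14:-→d15:-→d16:-→d17:-→d18:-→d19:-→d20:H6 -> H6
  + 0.0.0.0/0 (H3) depth=0
  + 166.86.111.80/29 (H1) depth=29
  lookup 202.17.161.238: bits 11001010000100011010 walk d0:H3→d1:-→d2:-→d3:-→d4:-→d5:-→d6:-→d7:-→d8:-→d9:-→d10:-→d11:-→d12:-→d13:-→d14:-→d15:-→d16:-→d17:-→d18:-→d19:-→d20:H6 -> H6
  + 202.0.0.0/8 (H2) depth=8
  lookup 166.86.111.84: bits 10100110010101100110111101010 walk d0:H3→d1:-→d2:-→d3:-→d4:-→d5:-→d6:-→d7:-→d8:-→d9:-→d10:-→d11:-→d12:-→d13:-→d14:-→d15:-→d16:-→d17:-→d18:-→d19:-→d20:-→d21:-→d22:-→d23:-→d24:H6→d25:-→d26:-→d27:-→d28:-→d29:H1 -> H1
  lookup 202.0.0.0: bits 11001010000 walk d0:H3→d1:-→d2:-→d3:-→d4:-→d5:-→d6:-→d7:-→d8:H2→d9:-→d10:-→d11:- -> H2
  lookup 10.13.181.37: bits ε walk d0:H3 -> H3
  + 164.0.0.0/6 (H5) depth=6
  lookup 166.86.111.80: bits 10100110010101100110111101010 walk d0:H3→d1:-→d2:-→d3:-→d4:-→d5:-→d6:H5→d7:-→d8:-→d9:-→d10:-→d11:-→d12:-→d13:-→d14:-→d15:-→d16:-→d17:-→d18:-→d19:-→d20:-→d21:-→d22:-→d23:-→d24:H6→d25:-→d26:-→d27:-→d28:-→d29:H1 -> H1
  lookup 202.113.250.144: bits 110010100 walk d0:H3→d1:-→d2:-→d3:-→d4:-→d5:-→d6:-→d7:-→d8:H2→d9:- -> H2
  + 202.17.172.224/28 (H0) depth=28
  lookup 202.5.154.113: bits 11001010000 walk d0:H3→d1:-→d2:-→d3:-→d4:-→d5:-→d6:-→d7:-→d8:H2→d9:-→d10:-→d11:- -> H2
  + 166.86.0.0/16 (H5) depth=16

== LOOKUPS ==
["H6","H6","H1","H2","H3","H1","H2","H2"]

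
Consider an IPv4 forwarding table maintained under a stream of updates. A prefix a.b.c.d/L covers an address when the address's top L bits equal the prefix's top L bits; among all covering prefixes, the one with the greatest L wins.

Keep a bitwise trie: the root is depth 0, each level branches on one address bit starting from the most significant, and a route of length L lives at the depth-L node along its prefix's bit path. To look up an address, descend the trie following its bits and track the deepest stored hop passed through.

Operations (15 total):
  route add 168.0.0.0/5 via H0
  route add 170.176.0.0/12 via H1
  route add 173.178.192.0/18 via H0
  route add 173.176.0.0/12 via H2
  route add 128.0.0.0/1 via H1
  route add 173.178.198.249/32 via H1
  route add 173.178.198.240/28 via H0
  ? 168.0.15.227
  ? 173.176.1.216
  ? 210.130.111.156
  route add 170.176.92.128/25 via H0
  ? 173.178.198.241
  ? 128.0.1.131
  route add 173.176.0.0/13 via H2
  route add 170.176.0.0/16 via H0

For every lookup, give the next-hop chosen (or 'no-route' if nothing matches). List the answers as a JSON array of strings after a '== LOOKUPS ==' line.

Process each operation:
  add 168.0.0.0/5 -> H0 at depth 5
  add 170.176.0.0/12 -> H1 at depth 12
  add 173.178.192.0/18 -> H0 at depth 18
  add 173.176.0.0/12 -> H2 at depth 12
  add 128.0.0.0/1 -> H1 at depth 1
  add 173.178.198.249/32 -> H1 at depth 32
  add 173.178.198.240/28 -> H0 at depth 28
  lookup 168.0.15.227: bits 101010 walk d0:-→d1:H1→d2:-→d3:-→d4:-→d5:H0→d6:- -> H0
  lookup 173.176.1.216: bits 10101101101100 walk d0:-→d1:H1→d2:-→d3:-→d4:-→d5:H0→d6:-→d7:-→d8:-→d9:-→d10:-→d11:-→d12:H2→d13:-→d14:- -> H2
  lookup 210.130.111.156: bits 1 walk d0:-→d1:H1 -> H1
  add 170.176.92.128/25 -> H0 at depth 25
  lookup 173.178.198.241: bits 1010110110110010110001101111 walk d0:-→d1:H1→d2:-→d3:-→d4:-→d5:H0→d6:-→d7:-→d8:-→d9:-→d10:-→d11:-→d12:H2→d13:-→d14:-→d15:-→d16:-→d17:-→d18:H0→d19:-→d20:-→d21:-→d22:-→d23:-→d24:-→d25:-→d26:-→d27:-→d28:H0 -> H0
  lookup 128.0.1.131: bits 10 walk d0:-→d1:H1→d2:- -> H1
  add 173.176.0.0/13 -> H2 at depth 13
  add 170.176.0.0/16 -> H0 at depth 16

== LOOKUPS ==
["H0","H2","H1","H0","H1"]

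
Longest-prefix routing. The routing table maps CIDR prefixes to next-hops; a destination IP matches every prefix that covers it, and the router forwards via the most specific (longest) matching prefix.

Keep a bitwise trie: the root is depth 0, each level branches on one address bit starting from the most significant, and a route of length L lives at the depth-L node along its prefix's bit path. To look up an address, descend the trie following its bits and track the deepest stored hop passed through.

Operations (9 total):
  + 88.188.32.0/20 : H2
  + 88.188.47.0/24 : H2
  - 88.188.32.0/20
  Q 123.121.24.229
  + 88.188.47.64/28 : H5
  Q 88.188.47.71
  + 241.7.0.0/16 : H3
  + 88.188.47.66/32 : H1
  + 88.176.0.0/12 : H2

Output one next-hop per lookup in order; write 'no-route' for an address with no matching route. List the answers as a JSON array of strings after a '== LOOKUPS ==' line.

Apply in order:
  + 88.188.32.0/20 (H2) depth=20
  + 88.188.47.0/24 (H2) depth=24
  - 88.188.32.0/20 clear@20
  Q 123.121.24.229: descend 01 ; hops seen [∅] ; pick no-route
  + 88.188.47.64/28 (H5) depth=28
  Q 88.188.47.71: descend 0101100010111100001011110100 ; hops seen [H2,H5] ; pick H5
  + 241.7.0.0/16 (H3) depth=16
  + 88.188.47.66/32 (H1) depth=32
  + 88.176.0.0/12 (H2) depth=12

== LOOKUPS ==
["no-route","H5"]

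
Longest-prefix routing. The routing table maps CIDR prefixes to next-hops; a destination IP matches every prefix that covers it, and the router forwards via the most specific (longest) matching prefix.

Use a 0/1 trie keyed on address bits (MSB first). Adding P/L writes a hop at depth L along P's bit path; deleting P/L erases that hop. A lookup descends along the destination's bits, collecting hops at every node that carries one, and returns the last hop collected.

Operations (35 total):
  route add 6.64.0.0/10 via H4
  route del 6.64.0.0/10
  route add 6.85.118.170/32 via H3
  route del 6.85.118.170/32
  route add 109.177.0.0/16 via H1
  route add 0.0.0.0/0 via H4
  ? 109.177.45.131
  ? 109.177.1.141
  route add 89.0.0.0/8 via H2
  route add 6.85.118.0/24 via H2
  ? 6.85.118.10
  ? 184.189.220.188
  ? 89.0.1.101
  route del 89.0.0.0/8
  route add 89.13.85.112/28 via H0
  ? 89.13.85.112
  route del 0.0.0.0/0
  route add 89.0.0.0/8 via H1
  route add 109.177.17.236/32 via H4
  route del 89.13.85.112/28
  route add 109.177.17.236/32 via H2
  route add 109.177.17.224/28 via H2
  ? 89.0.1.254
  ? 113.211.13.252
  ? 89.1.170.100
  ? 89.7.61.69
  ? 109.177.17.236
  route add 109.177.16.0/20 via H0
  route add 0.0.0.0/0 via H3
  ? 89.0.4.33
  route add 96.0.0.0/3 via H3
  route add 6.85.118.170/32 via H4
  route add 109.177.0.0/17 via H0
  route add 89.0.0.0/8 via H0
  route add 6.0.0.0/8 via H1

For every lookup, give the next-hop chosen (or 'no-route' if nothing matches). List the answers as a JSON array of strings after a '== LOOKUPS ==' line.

Process each operation:
  + 6.64.0.0/10 (H4) depth=10
  - 6.64.0.0/10 clear@10
  + 6.85.118.170/32 (H3) depth=32
  - 6.85.118.170/32 clear@32
  + 109.177.0.0/16 (H1) depth=16
  + 0.0.0.0/0 (H4) depth=0
  Q 109.177.45.131: descend 0110110110110001 ; hops seen [H4,H1] ; pick H1
  Q 109.177.1.141: descend 0110110110110001 ; hops seen [H4,H1] ; pick H1
  + 89.0.0.0/8 (H2) depth=8
  + 6.85.118.0/24 (H2) depth=24
  Q 6.85.118.10: descend 000001100101010101110110 ; hops seen [H4,H2] ; pick H2
  Q 184.189.220.188: descend ε ; hops seen [H4] ; pick H4
  Q 89.0.1.101: descend 01011001 ; hops seen [H4,H2] ; pick H2
  - 89.0.0.0/8 clear@8
  + 89.13.85.112/28 (H0) depth=28
  Q 89.13.85.112: descend 0101100100001101010101010111 ; hops seen [H4,H0] ; pick H0
  - 0.0.0.0/0 clear@0
  + 89.0.0.0/8 (H1) depth=8
  + 109.177.17.236/32 (H4) depth=32
  - 89.13.85.112/28 clear@28
  + 109.177.17.236/32 (H2) depth=32
  + 109.177.17.224/28 (H2) depth=28
  Q 89.0.1.254: descend 010110010000 ; hops seen [H1] ; pick H1
  Q 113.211.13.252: descend 011 ; hops seen [∅] ; pick no-route
  Q 89.1.170.100: descend 010110010000 ; hops seen [H1] ; pick H1
  Q 89.7.61.69: descend 010110010000 ; hops seen [H1] ; pick H1
  Q 109.177.17.236: descend 01101101101100010001000111101100 ; hops seen [H1,H2,H2] ; pick H2
  + 109.177.16.0/20 (H0) depth=20
  + 0.0.0.0/0 (H3) depth=0
  Q 89.0.4.33: descend 010110010000 ; hops seen [H3,H1] ; pick H1
  + 96.0.0.0/3 (H3) depth=3
  + 6.85.118.170/32 (H4) depth=32
  + 109.177.0.0/17 (H0) depth=17
  + 89.0.0.0/8 (H0) depth=8
  + 6.0.0.0/8 (H1) depth=8

== LOOKUPS ==
["H1","H1","H2","H4","H2","H0","H1","no-route","H1","H1","H2","H1"]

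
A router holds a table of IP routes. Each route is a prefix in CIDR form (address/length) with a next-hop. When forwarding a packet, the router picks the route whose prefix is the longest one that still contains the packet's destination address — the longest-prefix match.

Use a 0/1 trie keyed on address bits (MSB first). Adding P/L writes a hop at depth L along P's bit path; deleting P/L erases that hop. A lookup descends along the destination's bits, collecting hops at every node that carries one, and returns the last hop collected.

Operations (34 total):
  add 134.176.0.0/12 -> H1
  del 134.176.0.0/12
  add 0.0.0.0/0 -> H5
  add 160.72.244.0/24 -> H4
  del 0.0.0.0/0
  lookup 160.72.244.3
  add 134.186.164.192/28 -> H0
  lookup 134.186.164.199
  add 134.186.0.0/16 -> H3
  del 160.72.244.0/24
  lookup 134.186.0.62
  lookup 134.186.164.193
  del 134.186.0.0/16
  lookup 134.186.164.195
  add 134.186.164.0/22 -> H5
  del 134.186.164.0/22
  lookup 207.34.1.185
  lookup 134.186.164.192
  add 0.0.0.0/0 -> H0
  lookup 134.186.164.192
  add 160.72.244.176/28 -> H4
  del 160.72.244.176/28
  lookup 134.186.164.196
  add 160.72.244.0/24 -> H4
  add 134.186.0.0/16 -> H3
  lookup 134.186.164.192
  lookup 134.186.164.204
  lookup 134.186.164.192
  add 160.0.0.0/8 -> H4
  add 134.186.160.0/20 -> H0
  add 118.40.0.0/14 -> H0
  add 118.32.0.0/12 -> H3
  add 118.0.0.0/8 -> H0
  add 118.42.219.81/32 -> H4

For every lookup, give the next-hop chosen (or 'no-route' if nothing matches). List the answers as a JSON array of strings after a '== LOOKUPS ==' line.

Apply in order:
  + 134.176.0.0/12 (H1) depth=12
  - 134.176.0.0/12 clear@12
  + 0.0.0.0/0 (H5) depth=0
  + 160.72.244.0/24 (H4) depth=24
  - 0.0.0.0/0 clear@0
  lookup 160.72.244.3: bits 101000000100100011110100 walk d0:-→d1:-→d2:-→d3:-→d4:-→d5:-→d6:-→d7:-→d8:-→d9:-→d10:-→d11:-→d12:-→d13:-→d14:-→d15:-→d16:-→d17:-→d18:-→d19:-→d20:-→d21:-→d22:-→d23:-→d24:H4 -> H4
  + 134.186.164.192/28 (H0) depth=28
  lookup 134.186.164.199: bits 1000011010111010101001001100 walk d0:-→d1:-→d2:-→d3:-→d4:-→d5:-→d6:-→d7:-→d8:-→d9:-→d10:-→d11:-→d12:-→d13:-→d14:-→d15:-→d16:-→d17:-→d18:-→d19:-→d20:-→d21:-→d22:-→d23:-→d24:-→d25:-→d26:-→d27:-→d28:H0 -> H0
  + 134.186.0.0/16 (H3) depth=16
  - 160.72.244.0/24 clear@24
  lookup 134.186.0.62: bits 1000011010111010 walk d0:-→d1:-→d2:-→d3:-→d4:-→d5:-→d6:-→d7:-→d8:-→d9:-→d10:-→d11:-→d12:-→d13:-→d14:-→d15:-→d16:H3 -> H3
  lookup 134.186.164.193: bits 1000011010111010101001001100 walk d0:-→d1:-→d2:-→d3:-→d4:-→d5:-→d6:-→d7:-→d8:-→d9:-→d10:-→d11:-→d12:-→d13:-→d14:-→d15:-→d16:H3→d17:-→d18:-→d19:-→d20:-→d21:-→d22:-→d23:-→d24:-→d25:-→d26:-→d27:-→d28:H0 -> H0
  - 134.186.0.0/16 clear@16
  lookup 134.186.164.195: bits 1000011010111010101001001100 walk d0:-→d1:-→d2:-→d3:-→d4:-→d5:-→d6:-→d7:-→d8:-→d9:-→d10:-→d11:-→d12:-→d13:-→d14:-→d15:-→d16:-→d17:-→d18:-→d19:-→d20:-→d21:-→d22:-→d23:-→d24:-→d25:-→d26:-→d27:-→d28:H0 -> H0
  + 134.186.164.0/22 (H5) depth=22
  - 134.186.164.0/22 clear@22
  lookup 207.34.1.185: bits 1 walk d0:-→d1:- -> no-route
  lookup 134.186.164.192: bits 1000011010111010101001001100 walk d0:-→d1:-→d2:-→d3:-→d4:-→d5:-→d6:-→d7:-→d8:-→d9:-→d10:-→d11:-→d12:-→d13:-→d14:-→d15:-→d16:-→d17:-→d18:-→d19:-→d20:-→d21:-→d22:-→d23:-→d24:-→d25:-→d26:-→d27:-→d28:H0 -> H0
  + 0.0.0.0/0 (H0) depth=0
  lookup 134.186.164.192: bits 1000011010111010101001001100 walk d0:H0→d1:-→d2:-→d3:-→d4:-→d5:-→d6:-→d7:-→d8:-→d9:-→d10:-→d11:-→d12:-→d13:-→d14:-→d15:-→d16:-→d17:-→d18:-→d19:-→d20:-→d21:-→d22:-→d23:-→d24:-→d25:-→d26:-→d27:-→d28:H0 -> H0
  + 160.72.244.176/28 (H4) depth=28
  - 160.72.244.176/28 clear@28
  lookup 134.186.164.196: bits 1000011010111010101001001100 walk d0:H0→d1:-→d2:-→d3:-→d4:-→d5:-→d6:-→d7:-→d8:-→d9:-→d10:-→d11:-→d12:-→d13:-→d14:-→d15:-→d16:-→d17:-→d18:-→d19:-→d20:-→d21:-→d22:-→d23:-→d24:-→d25:-→d26:-→d27:-→d28:H0 -> H0
  + 160.72.244.0/24 (H4) depth=24
  + 134.186.0.0/16 (H3) depth=16
  lookup 134.186.164.192: bits 1000011010111010101001001100 walk d0:H0→d1:-→d2:-→d3:-→d4:-→d5:-→d6:-→d7:-→d8:-→d9:-→d10:-→d11:-→d12:-→d13:-→d14:-→d15:-→d16:H3→d17:-→d18:-→d19:-→d20:-→d21:-→d22:-→d23:-→d24:-→d25:-→d26:-→d27:-→d28:H0 -> H0
  lookup 134.186.164.204: bits 1000011010111010101001001100 walk d0:H0→d1:-→d2:-→d3:-→d4:-→d5:-→d6:-→d7:-→d8:-→d9:-→d10:-→d11:-→d12:-→d13:-→d14:-→d15:-→d16:H3→d17:-→d18:-→d19:-→d20:-→d21:-→d22:-→d23:-→d24:-→d25:-→d26:-→d27:-→d28:H0 -> H0
  lookup 134.186.164.192: bits 1000011010111010101001001100 walk d0:H0→d1:-→d2:-→d3:-→d4:-→d5:-→d6:-→d7:-→d8:-→d9:-→d10:-→d11:-→d12:-→d13:-→d14:-→d15:-→d16:H3→d17:-→d18:-→d19:-→d20:-→d21:-→d22:-→d23:-→d24:-→d25:-→d26:-→d27:-→d28:H0 -> H0
  + 160.0.0.0/8 (H4) depth=8
  + 134.186.160.0/20 (H0) depth=20
  + 118.40.0.0/14 (H0) depth=14
  + 118.32.0.0/12 (H3) depth=12
  + 118.0.0.0/8 (H0) depth=8
  + 118.42.219.81/32 (H4) depth=32

== LOOKUPS ==
["H4","H0","H3","H0","H0","no-route","H0","H0","H0","H0","H0","H0"]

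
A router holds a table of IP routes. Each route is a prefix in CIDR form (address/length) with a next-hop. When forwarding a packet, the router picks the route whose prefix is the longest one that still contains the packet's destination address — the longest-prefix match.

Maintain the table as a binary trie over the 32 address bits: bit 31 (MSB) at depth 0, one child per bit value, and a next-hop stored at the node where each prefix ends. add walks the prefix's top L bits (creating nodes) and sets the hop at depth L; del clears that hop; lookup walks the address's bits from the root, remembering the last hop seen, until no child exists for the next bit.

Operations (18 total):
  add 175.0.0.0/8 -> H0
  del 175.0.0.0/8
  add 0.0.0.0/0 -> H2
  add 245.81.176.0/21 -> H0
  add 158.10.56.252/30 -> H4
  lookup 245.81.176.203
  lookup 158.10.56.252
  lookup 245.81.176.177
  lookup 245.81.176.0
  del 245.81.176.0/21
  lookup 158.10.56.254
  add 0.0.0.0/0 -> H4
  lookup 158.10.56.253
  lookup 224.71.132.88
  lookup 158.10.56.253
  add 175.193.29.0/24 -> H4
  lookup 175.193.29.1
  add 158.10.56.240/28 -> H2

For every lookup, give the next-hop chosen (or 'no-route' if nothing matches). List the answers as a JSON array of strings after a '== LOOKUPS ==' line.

Apply in order:
  + 175.0.0.0/8 (H0) depth=8
  del 175.0.0.0/8 (clear depth 8)
  + 0.0.0.0/0 (H2) depth=0
  + 245.81.176.0/21 (H0) depth=21
  + 158.10.56.252/30 (H4) depth=30
  lookup 245.81.176.203: bits 111101010101000110110 walk d0:H2→d1:-→d2:-→d3:-→d4:-→d5:-→d6:-→d7:-→d8:-→d9:-→d10:-→d11:-→d12:-→d13:-→d14:-→d15:-→d16:-→d17:-→d18:-→d19:-→d20:-→d21:H0 -> H0
  lookup 158.10.56.252: bits 100111100000101000111000111111 walk d0:H2→d1:-→d2:-→d3:-→d4:-→d5:-→d6:-→d7:-→d8:-→d9:-→d10:-→d11:-→d12:-→d13:-→d14:-→d15:-→d16:-→d17:-→d18:-→d19:-→d20:-→d21:-→d22:-→d23:-→d24:-→d25:-→d26:-→d27:-→d28:-→d29:-→d30:H4 -> H4
  lookup 245.81.176.177: bits 111101010101000110110 walk d0:H2→d1:-→d2:-→d3:-→d4:-→d5:-→d6:-→d7:-→d8:-→d9:-→d10:-→d11:-→d12:-→d13:-→d14:-→d15:-→d16:-→d17:-→d18:-→d19:-→d20:-→d21:H0 -> H0
  lookup 245.81.176.0: bits 111101010101000110110 walk d0:H2→d1:-→d2:-→d3:-→d4:-→d5:-→d6:-→d7:-→d8:-→d9:-→d10:-→d11:-→d12:-→d13:-→d14:-→d15:-→d16:-→d17:-→d18:-→d19:-→d20:-→d21:H0 -> H0
  del 245.81.176.0/21 (clear depth 21)
  lookup 158.10.56.254: bits 100111100000101000111000111111 walk d0:H2→d1:-→d2:-→d3:-→d4:-→d5:-→d6:-→d7:-→d8:-→d9:-→d10:-→d11:-→d12:-→d13:-→d14:-→d15:-→d16:-→d17:-→d18:-→d19:-→d20:-→d21:-→d22:-→d23:-→d24:-→d25:-→d26:-→d27:-→d28:-→d29:-→d30:H4 -> H4
  + 0.0.0.0/0 (H4) depth=0
  lookup 158.10.56.253: bits 100111100000101000111000111111 walk d0:H4→d1:-→d2:-→d3:-→d4:-→d5:-→d6:-→d7:-→d8:-→d9:-→d10:-→d11:-→d12:-→d13:-→d14:-→d15:-→d16:-→d17:-→d18:-→d19:-→d20:-→d21:-→d22:-→d23:-→d24:-→d25:-→d26:-→d27:-→d28:-→d29:-→d30:H4 -> H4
  lookup 224.71.132.88: bits 111 walk d0:H4→d1:-→d2:-→d3:- -> H4
  lookup 158.10.56.253: bits 100111100000101000111000111111 walk d0:H4→d1:-→d2:-→d3:-→d4:-→d5:-→d6:-→d7:-→d8:-→d9:-→d10:-→d11:-→d12:-→d13:-→d14:-→d15:-→d16:-→d17:-→d18:-→d19:-→d20:-→d21:-→d22:-→d23:-→d24:-→d25:-→d26:-→d27:-→d28:-→d29:-→d30:H4 -> H4
  + 175.193.29.0/24 (H4) depth=24
  lookup 175.193.29.1: bits 101011111100000100011101 walk d0:H4→d1:-→d2:-→d3:-→d4:-→d5:-→d6:-→d7:-→d8:-→d9:-→d10:-→d11:-→d12:-→d13:-→d14:-→d15:-→d16:-→d17:-→d18:-→d19:-→d20:-→d21:-→d22:-→d23:-→d24:H4 -> H4
  + 158.10.56.240/28 (H2) depth=28

== LOOKUPS ==
["H0","H4","H0","H0","H4","H4","H4","H4","H4"]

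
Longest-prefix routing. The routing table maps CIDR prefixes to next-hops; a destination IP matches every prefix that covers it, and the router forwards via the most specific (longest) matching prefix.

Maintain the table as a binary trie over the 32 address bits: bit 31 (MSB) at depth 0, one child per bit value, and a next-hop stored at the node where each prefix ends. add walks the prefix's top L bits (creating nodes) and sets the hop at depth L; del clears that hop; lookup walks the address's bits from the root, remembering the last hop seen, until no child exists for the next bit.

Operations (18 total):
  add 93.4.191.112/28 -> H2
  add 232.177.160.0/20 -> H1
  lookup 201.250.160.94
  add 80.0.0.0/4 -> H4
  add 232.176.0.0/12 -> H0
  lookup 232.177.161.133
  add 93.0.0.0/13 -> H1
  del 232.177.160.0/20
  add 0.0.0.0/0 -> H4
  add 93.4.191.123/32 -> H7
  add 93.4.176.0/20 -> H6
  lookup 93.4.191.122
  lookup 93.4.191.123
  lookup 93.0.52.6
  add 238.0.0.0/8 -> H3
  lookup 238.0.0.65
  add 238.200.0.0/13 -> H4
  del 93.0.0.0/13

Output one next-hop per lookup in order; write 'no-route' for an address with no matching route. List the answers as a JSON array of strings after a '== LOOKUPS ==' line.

Process each operation:
  add 93.4.191.112/28 -> H2 at depth 28
  add 232.177.160.0/20 -> H1 at depth 20
  ? 201.250.160.94  path d0:-→d1:-→d2:-  best=no-route
  add 80.0.0.0/4 -> H4 at depth 4
  add 232.176.0.0/12 -> H0 at depth 12
  ? 232.177.161.133  path d0:-→d1:-→d2:-→d3:-→d4:-→d5:-→d6:-→d7:-→d8:-→d9:-→d10:-→d11:-→d12:H0→d13:-→d14:-→d15:-→d16:-→d17:-→d18:-→d19:-→d20:H1  best=H1
  add 93.0.0.0/13 -> H1 at depth 13
  - 232.177.160.0/20 clear@20
  add 0.0.0.0/0 -> H4 at depth 0
  add 93.4.191.123/32 -> H7 at depth 32
  add 93.4.176.0/20 -> H6 at depth 20
  ? 93.4.191.122  path d0:H4→d1:-→d2:-→d3:-→d4:H4→d5:-→d6:-→d7:-→d8:-→d9:-→d10:-→d11:-→d12:-→d13:H1→d14:-→d15:-→d16:-→d17:-→d18:-→d19:-→d20:H6→d21:-→d22:-→d23:-→d24:-→d25:-→d26:-→d27:-→d28:H2→d29:-→d30:-→d31:-  best=H2
  ? 93.4.191.123  path d0:H4→d1:-→d2:-→d3:-→d4:H4→d5:-→d6:-→d7:-→d8:-→d9:-→d10:-→d11:-→d12:-→d13:H1→d14:-→d15:-→d16:-→d17:-→d18:-→d19:-→d20:H6→d21:-→d22:-→d23:-→d24:-→d25:-→d26:-→d27:-→d28:H2→d29:-→d30:-→d31:-→d32:H7  best=H7
  ? 93.0.52.6  path d0:H4→d1:-→d2:-→d3:-→d4:H4→d5:-→d6:-→d7:-→d8:-→d9:-→d10:-→d11:-→d12:-→d13:H1  best=H1
  add 238.0.0.0/8 -> H3 at depth 8
  ? 238.0.0.65  path d0:H4→d1:-→d2:-→d3:-→d4:-→d5:-→d6:-→d7:-→d8:H3  best=H3
  add 238.200.0.0/13 -> H4 at depth 13
  - 93.0.0.0/13 clear@13

== LOOKUPS ==
["no-route","H1","H2","H7","H1","H3"]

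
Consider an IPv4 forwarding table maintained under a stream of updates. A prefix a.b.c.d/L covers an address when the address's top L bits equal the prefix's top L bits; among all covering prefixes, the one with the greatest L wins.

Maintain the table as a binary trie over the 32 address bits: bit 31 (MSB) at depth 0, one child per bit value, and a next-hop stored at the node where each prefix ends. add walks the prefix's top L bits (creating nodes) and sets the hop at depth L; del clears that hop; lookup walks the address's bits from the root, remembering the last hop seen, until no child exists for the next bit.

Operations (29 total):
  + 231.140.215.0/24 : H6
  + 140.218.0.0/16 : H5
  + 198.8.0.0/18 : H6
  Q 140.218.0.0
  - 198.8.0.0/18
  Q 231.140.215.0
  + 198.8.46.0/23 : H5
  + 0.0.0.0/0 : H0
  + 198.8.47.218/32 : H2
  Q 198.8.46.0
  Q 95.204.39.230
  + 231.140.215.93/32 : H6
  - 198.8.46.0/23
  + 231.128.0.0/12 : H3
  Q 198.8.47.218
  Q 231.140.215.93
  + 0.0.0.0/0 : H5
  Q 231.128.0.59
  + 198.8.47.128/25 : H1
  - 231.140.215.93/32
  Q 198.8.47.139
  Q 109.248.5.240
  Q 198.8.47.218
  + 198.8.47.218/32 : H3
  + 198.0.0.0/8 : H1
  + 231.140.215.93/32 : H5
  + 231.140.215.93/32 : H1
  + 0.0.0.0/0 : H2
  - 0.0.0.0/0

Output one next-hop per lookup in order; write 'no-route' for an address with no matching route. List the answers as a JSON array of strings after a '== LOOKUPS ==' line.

Apply in order:
  add 231.140.215.0/24 -> H6 at depth 24
  add 140.218.0.0/16 -> H5 at depth 16
  add 198.8.0.0/18 -> H6 at depth 18
  lookup 140.218.0.0: bits 1000110011011010 walk d0:-→d1:-→d2:-→d3:-→d4:-→d5:-→d6:-→d7:-→d8:-→d9:-→d10:-→d11:-→d12:-→d13:-→d14:-→d15:-→d16:H5 -> H5
  - 198.8.0.0/18 clear@18
  lookup 231.140.215.0: bits 111001111000110011010111 walk d0:-→d1:-→d2:-→d3:-→d4:-→d5:-→d6:-→d7:-→d8:-→d9:-→d10:-→d11:-→d12:-→d13:-→d14:-→d15:-→d16:-→d17:-→d18:-→d19:-→d20:-→d21:-→d22:-→d23:-→d24:H6 -> H6
  add 198.8.46.0/23 -> H5 at depth 23
  add 0.0.0.0/0 -> H0 at depth 0
  add 198.8.47.218/32 -> H2 at depth 32
  lookup 198.8.46.0: bits 11000110000010000010111 walk d0:H0→d1:-→d2:-→d3:-→d4:-→d5:-→d6:-→d7:-→d8:-→d9:-→d10:-→d11:-→d12:-→d13:-→d14:-→d15:-→d16:-→d17:-→d18:-→d19:-→d20:-→d21:-→d22:-→d23:H5 -> H5
  lookup 95.204.39.230: bits ε walk d0:H0 -> H0
  add 231.140.215.93/32 -> H6 at depth 32
  - 198.8.46.0/23 clear@23
  add 231.128.0.0/12 -> H3 at depth 12
  lookup 198.8.47.218: bits 11000110000010000010111111011010 walk d0:H0→d1:-→d2:-→d3:-→d4:-→d5:-→d6:-→d7:-→d8:-→d9:-→d10:-→d11:-→d12:-→d13:-→d14:-→d15:-→d16:-→d17:-→d18:-→d19:-→d20:-→d21:-→d22:-→d23:-→d24:-→d25:-→d26:-→d27:-→d28:-→d29:-→d30:-→d31:-→d32:H2 -> H2
  lookup 231.140.215.93: bits 11100111100011001101011101011101 walk d0:H0→d1:-→d2:-→d3:-→d4:-→d5:-→d6:-→d7:-→d8:-→d9:-→d10:-→d11:-→d12:H3→d13:-→d14:-→d15:-→d16:-→d17:-→d18:-→d19:-→d20:-→d21:-→d22:-→d23:-→d24:H6→d25:-→d26:-→d27:-→d28:-→d29:-→d30:-→d31:-→d32:H6 -> H6
  add 0.0.0.0/0 -> H5 at depth 0
  lookup 231.128.0.59: bits 111001111000 walk d0:H5→d1:-→d2:-→d3:-→d4:-→d5:-→d6:-→d7:-→d8:-→d9:-→d10:-→d11:-→d12:H3 -> H3
  add 198.8.47.128/25 -> H1 at depth 25
  - 231.140.215.93/32 clear@32
  lookup 198.8.47.139: bits 1100011000001000001011111 walk d0:H5→d1:-→d2:-→d3:-→d4:-→d5:-→d6:-→d7:-→d8:-→d9:-→d10:-→d11:-→d12:-→d13:-→d14:-→d15:-→d16:-→d17:-→d18:-→d19:-→d20:-→d21:-→d22:-→d23:-→d24:-→d25:H1 -> H1
  lookup 109.248.5.240: bits ε walk d0:H5 -> H5
  lookup 198.8.47.218: bits 11000110000010000010111111011010 walk d0:H5→d1:-→d2:-→d3:-→d4:-→d5:-→d6:-→d7:-→d8:-→d9:-→d10:-→d11:-→d12:-→d13:-→d14:-→d15:-→d16:-→d17:-→d18:-→d19:-→d20:-→d21:-→d22:-→d23:-→d24:-→d25:H1→d26:-→d27:-→d28:-→d29:-→d30:-→d31:-→d32:H2 -> H2
  add 198.8.47.218/32 -> H3 at depth 32
  add 198.0.0.0/8 -> H1 at depth 8
  add 231.140.215.93/32 -> H5 at depth 32
  add 231.140.215.93/32 -> H1 at depth 32
  add 0.0.0.0/0 -> H2 at depth 0
  - 0.0.0.0/0 clear@0

== LOOKUPS ==
["H5","H6","H5","H0","H2","H6","H3","H1","H5","H2"]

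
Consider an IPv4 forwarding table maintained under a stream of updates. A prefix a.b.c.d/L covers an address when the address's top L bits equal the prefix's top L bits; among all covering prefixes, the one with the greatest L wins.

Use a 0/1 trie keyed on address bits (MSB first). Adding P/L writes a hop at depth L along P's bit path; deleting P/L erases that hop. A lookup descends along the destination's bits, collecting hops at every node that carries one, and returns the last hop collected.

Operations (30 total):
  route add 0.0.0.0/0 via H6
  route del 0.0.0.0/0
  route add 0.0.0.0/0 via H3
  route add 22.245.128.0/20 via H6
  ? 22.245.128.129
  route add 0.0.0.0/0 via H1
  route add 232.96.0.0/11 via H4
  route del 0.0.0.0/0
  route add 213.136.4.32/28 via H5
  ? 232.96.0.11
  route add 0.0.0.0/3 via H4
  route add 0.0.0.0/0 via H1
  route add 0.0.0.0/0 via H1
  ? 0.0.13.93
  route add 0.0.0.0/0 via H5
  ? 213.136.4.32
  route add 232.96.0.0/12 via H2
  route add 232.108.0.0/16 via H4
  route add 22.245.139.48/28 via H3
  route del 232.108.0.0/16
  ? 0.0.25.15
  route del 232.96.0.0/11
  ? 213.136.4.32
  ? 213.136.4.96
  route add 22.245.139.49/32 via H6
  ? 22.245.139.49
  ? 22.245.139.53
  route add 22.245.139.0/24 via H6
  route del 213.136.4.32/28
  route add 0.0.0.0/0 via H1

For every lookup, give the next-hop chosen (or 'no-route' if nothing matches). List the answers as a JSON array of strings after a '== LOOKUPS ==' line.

Process each operation:
  + 0.0.0.0/0 (H6) depth=0
  del 0.0.0.0/0 (clear depth 0)
  + 0.0.0.0/0 (H3) depth=0
  + 22.245.128.0/20 (H6) depth=20
  ? 22.245.128.129  path d0:H3→d1:-→d2:-→d3:-→d4:-→d5:-→d6:-→d7:-→d8:-→d9:-→d10:-→d11:-→d12:-→d13:-→d14:-→d15:-→d16:-→d17:-→d18:-→d19:-→d20:H6  best=H6
  + 0.0.0.0/0 (H1) depth=0
  + 232.96.0.0/11 (H4) depth=11
  del 0.0.0.0/0 (clear depth 0)
  + 213.136.4.32/28 (H5) depth=28
  ? 232.96.0.11  path d0:-→d1:-→d2:-→d3:-→d4:-→d5:-→d6:-→d7:-→d8:-→d9:-→d10:-→d11:H4  best=H4
  + 0.0.0.0/3 (H4) depth=3
  + 0.0.0.0/0 (H1) depth=0
  + 0.0.0.0/0 (H1) depth=0
  ? 0.0.13.93  path d0:H1→d1:-→d2:-→d3:H4  best=H4
  + 0.0.0.0/0 (H5) depth=0
  ? 213.136.4.32  path d0:H5→d1:-→d2:-→d3:-→d4:-→d5:-→d6:-→d7:-→d8:-→d9:-→d10:-→d11:-→d12:-→d13:-→d14:-→d15:-→d16:-→d17:-→d18:-→d19:-→d20:-→d21:-→d22:-→d23:-→d24:-→d25:-→d26:-→d27:-→d28:H5  best=H5
  + 232.96.0.0/12 (H2) depth=12
  + 232.108.0.0/16 (H4) depth=16
  + 22.245.139.48/28 (H3) depth=28
  del 232.108.0.0/16 (clear depth 16)
  ? 0.0.25.15  path d0:H5→d1:-→d2:-→d3:H4  best=H4
  del 232.96.0.0/11 (clear depth 11)
  ? 213.136.4.32  path d0:H5→d1:-→d2:-→d3:-→d4:-→d5:-→d6:-→d7:-→d8:-→d9:-→d10:-→d11:-→d12:-→d13:-→d14:-→d15:-→d16:-→d17:-→d18:-→d19:-→d20:-→d21:-→d22:-→d23:-→d24:-→d25:-→d26:-→d27:-→d28:H5  best=H5
  ? 213.136.4.96  path d0:H5→d1:-→d2:-→d3:-→d4:-→d5:-→d6:-→d7:-→d8:-→d9:-→d10:-→d11:-→d12:-→d13:-→d14:-→d15:-→d16:-→d17:-→d18:-→d19:-→d20:-→d21:-→d22:-→d23:-→d24:-→d25:-  best=H5
  + 22.245.139.49/32 (H6) depth=32
  ? 22.245.139.49  path d0:H5→d1:-→d2:-→d3:H4→d4:-→d5:-→d6:-→d7:-→d8:-→d9:-→d10:-→d11:-→d12:-→d13:-→d14:-→d15:-→d16:-→d17:-→d18:-→d19:-→d20:H6→d21:-→d22:-→d23:-→d24:-→d25:-→d26:-→d27:-→d28:H3→d29:-→d30:-→d31:-→d32:H6  best=H6
  ? 22.245.139.53  path d0:H5→d1:-→d2:-→d3:H4→d4:-→d5:-→d6:-→d7:-→d8:-→d9:-→d10:-→d11:-→d12:-→d13:-→d14:-→d15:-→d16:-→d17:-→d18:-→d19:-→d20:H6→d21:-→d22:-→d23:-→d24:-→d25:-→d26:-→d27:-→d28:H3→d29:-  best=H3
  + 22.245.139.0/24 (H6) depth=24
  del 213.136.4.32/28 (clear depth 28)
  + 0.0.0.0/0 (H1) depth=0

== LOOKUPS ==
["H6","H4","H4","H5","H4","H5","H5","H6","H3"]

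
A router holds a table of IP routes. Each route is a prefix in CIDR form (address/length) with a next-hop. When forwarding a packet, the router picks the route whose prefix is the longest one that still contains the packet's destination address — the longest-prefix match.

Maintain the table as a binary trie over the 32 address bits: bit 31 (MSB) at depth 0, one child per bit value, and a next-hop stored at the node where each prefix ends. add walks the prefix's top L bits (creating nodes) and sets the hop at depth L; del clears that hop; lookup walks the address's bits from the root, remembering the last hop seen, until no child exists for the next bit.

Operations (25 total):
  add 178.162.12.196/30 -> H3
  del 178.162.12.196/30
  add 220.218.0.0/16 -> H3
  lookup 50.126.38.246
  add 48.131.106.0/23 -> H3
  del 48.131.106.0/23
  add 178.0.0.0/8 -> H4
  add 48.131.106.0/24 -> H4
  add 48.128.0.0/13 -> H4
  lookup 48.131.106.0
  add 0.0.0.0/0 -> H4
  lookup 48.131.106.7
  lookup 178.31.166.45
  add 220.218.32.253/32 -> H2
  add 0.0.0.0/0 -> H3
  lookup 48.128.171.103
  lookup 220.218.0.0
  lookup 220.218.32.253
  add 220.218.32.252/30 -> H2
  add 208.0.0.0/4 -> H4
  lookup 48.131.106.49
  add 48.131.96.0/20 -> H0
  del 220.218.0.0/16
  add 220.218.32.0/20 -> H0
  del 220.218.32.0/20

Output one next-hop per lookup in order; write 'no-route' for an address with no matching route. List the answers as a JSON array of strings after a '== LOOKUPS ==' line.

Apply in order:
  + 178.162.12.196/30 (H3) depth=30
  - 178.162.12.196/30 clear@30
  + 220.218.0.0/16 (H3) depth=16
  Q 50.126.38.246: descend ε ; hops seen [∅] ; pick no-route
  + 48.131.106.0/23 (H3) depth=23
  - 48.131.106.0/23 clear@23
  + 178.0.0.0/8 (H4) depth=8
  + 48.131.106.0/24 (H4) depth=24
  + 48.128.0.0/13 (H4) depth=13
  Q 48.131.106.0: descend 001100001000001101101010 ; hops seen [H4,H4] ; pick H4
  + 0.0.0.0/0 (H4) depth=0
  Q 48.131.106.7: descend 001100001000001101101010 ; hops seen [H4,H4,H4] ; pick H4
  Q 178.31.166.45: descend 10110010 ; hops seen [H4,H4] ; pick H4
  + 220.218.32.253/32 (H2) depth=32
  + 0.0.0.0/0 (H3) depth=0
  Q 48.128.171.103: descend 00110000100000 ; hops seen [H3,H4] ; pick H4
  Q 220.218.0.0: descend 110111001101101000 ; hops seen [H3,H3] ; pick H3
  Q 220.218.32.253: descend 11011100110110100010000011111101 ; hops seen [H3,H3,H2] ; pick H2
  + 220.218.32.252/30 (H2) depth=30
  + 208.0.0.0/4 (H4) depth=4
  Q 48.131.106.49: descend 001100001000001101101010 ; hops seen [H3,H4,H4] ; pick H4
  + 48.131.96.0/20 (H0) depth=20
  - 220.218.0.0/16 clear@16
  + 220.218.32.0/20 (H0) depth=20
  - 220.218.32.0/20 clear@20

== LOOKUPS ==
["no-route","H4","H4","H4","H4","H3","H2","H4"]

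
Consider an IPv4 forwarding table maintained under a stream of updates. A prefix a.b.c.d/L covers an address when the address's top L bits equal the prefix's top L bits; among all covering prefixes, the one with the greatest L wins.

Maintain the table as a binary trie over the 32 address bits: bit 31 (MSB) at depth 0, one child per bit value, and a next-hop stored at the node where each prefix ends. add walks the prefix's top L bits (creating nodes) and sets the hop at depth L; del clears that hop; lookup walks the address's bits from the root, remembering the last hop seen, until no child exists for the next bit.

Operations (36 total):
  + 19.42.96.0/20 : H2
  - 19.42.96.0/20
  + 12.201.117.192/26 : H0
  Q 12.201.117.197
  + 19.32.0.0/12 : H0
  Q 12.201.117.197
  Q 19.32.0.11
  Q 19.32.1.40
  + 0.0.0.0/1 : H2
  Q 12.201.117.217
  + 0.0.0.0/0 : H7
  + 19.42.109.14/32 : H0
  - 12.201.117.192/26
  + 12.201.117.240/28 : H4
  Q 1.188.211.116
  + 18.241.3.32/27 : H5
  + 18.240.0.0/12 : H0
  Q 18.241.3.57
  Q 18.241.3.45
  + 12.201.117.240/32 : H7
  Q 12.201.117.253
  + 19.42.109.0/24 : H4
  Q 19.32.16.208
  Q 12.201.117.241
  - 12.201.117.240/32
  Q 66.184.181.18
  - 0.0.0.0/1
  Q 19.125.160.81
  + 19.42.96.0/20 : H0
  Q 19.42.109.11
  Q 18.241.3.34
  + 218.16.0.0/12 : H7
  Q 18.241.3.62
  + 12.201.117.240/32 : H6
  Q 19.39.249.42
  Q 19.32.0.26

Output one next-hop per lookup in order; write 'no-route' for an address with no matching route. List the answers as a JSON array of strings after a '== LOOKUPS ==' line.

Apply in order:
  add 19.42.96.0/20 -> H2 at depth 20
  - 19.42.96.0/20 clear@20
  add 12.201.117.192/26 -> H0 at depth 26
  lookup 12.201.117.197: bits 00001100110010010111010111 walk d0:-→d1:-→d2:-→d3:-→d4:-→d5:-→d6:-→d7:-→d8:-→d9:-→d10:-→d11:-→d12:-→d13:-→d14:-→d15:-→d16:-→d17:-→d18:-→d19:-→d20:-→d21:-→d22:-→d23:-→d24:-→d25:-→d26:H0 -> H0
  add 19.32.0.0/12 -> H0 at depth 12
  lookup 12.201.117.197: bits 00001100110010010111010111 walk d0:-→d1:-→d2:-→d3:-→d4:-→d5:-→d6:-→d7:-→d8:-→d9:-→d10:-→d11:-→d12:-→d13:-→d14:-→d15:-→d16:-→d17:-→d18:-→d19:-→d20:-→d21:-→d22:-→d23:-→d24:-→d25:-→d26:H0 -> H0
  lookup 19.32.0.11: bits 000100110010 walk d0:-→d1:-→d2:-→d3:-→d4:-→d5:-→d6:-→d7:-→d8:-→d9:-→d10:-→d11:-→d12:H0 -> H0
  lookup 19.32.1.40: bits 000100110010 walk d0:-→d1:-→d2:-→d3:-→d4:-→d5:-→d6:-→d7:-→d8:-→d9:-→d10:-→d11:-→d12:H0 -> H0
  add 0.0.0.0/1 -> H2 at depth 1
  lookup 12.201.117.217: bits 00001100110010010111010111 walk d0:-→d1:H2→d2:-→d3:-→d4:-→d5:-→d6:-→d7:-→d8:-→d9:-→d10:-→d11:-→d12:-→d13:-→d14:-→d15:-→d16:-→d17:-→d18:-→d19:-→d20:-→d21:-→d22:-→d23:-→d24:-→d25:-→d26:H0 -> H0
  add 0.0.0.0/0 -> H7 at depth 0
  add 19.42.109.14/32 -> H0 at depth 32
  - 12.201.117.192/26 clear@26
  add 12.201.117.240/28 -> H4 at depth 28
  lookup 1.188.211.116: bits 0000 walk d0:H7→d1:H2→d2:-→d3:-→d4:- -> H2
  add 18.241.3.32/27 -> H5 at depth 27
  add 18.240.0.0/12 -> H0 at depth 12
  lookup 18.241.3.57: bits 000100101111000100000011001 walk d0:H7→d1:H2→d2:-→d3:-→d4:-→d5:-→d6:-→d7:-→d8:-→d9:-→d10:-→d11:-→d12:H0→d13:-→d14:-→d15:-→d16:-→d17:-→d18:-→d19:-→d20:-→d21:-→d22:-→d23:-→d24:-→d25:-→d26:-→d27:H5 -> H5
  lookup 18.241.3.45: bits 000100101111000100000011001 walk d0:H7→d1:H2→d2:-→d3:-→d4:-→d5:-→d6:-→d7:-→d8:-→d9:-→d10:-→d11:-→d12:H0→d13:-→d14:-→d15:-→d16:-→d17:-→d18:-→d19:-→d20:-→d21:-→d22:-→d23:-→d24:-→d25:-→d26:-→d27:H5 -> H5
  add 12.201.117.240/32 -> H7 at depth 32
  lookup 12.201.117.253: bits 0000110011001001011101011111 walk d0:H7→d1:H2→d2:-→d3:-→d4:-→d5:-→d6:-→d7:-→d8:-→d9:-→d10:-→d11:-→d12:-→d13:-→d14:-→d15:-→d16:-→d17:-→d18:-→d19:-→d20:-→d21:-→d22:-→d23:-→d24:-→d25:-→d26:-→d27:-→d28:H4 -> H4
  add 19.42.109.0/24 -> H4 at depth 24
  lookup 19.32.16.208: bits 000100110010 walk d0:H7→d1:H2→d2:-→d3:-→d4:-→d5:-→d6:-→d7:-→d8:-→d9:-→d10:-→d11:-→d12:H0 -> H0
  lookup 12.201.117.241: bits 0000110011001001011101011111000 walk d0:H7→d1:H2→d2:-→d3:-→d4:-→d5:-→d6:-→d7:-→d8:-→d9:-→d10:-→d11:-→d12:-→d13:-→d14:-→d15:-→d16:-→d17:-→d18:-→d19:-→d20:-→d21:-→d22:-→d23:-→d24:-→d25:-→d26:-→d27:-→d28:H4→d29:-→d30:-→d31:- -> H4
  - 12.201.117.240/32 clear@32
  lookup 66.184.181.18: bits 0 walk d0:H7→d1:H2 -> H2
  - 0.0.0.0/1 clear@1
  lookup 19.125.160.81: bits 000100110 walk d0:H7→d1:-→d2:-→d3:-→d4:-→d5:-→d6:-→d7:-→d8:-→d9:- -> H7
  add 19.42.96.0/20 -> H0 at depth 20
  lookup 19.42.109.11: bits 00010011001010100110110100001 walk d0:H7→d1:-→d2:-→d3:-→d4:-→d5:-→d6:-→d7:-→d8:-→d9:-→d10:-→d11:-→d12:H0→d13:-→d14:-→d15:-→d16:-→d17:-→d18:-→d19:-→d20:H0→d21:-→d22:-→d23:-→d24:H4→d25:-→d26:-→d27:-→d28:-→d29:- -> H4
  lookup 18.241.3.34: bits 000100101111000100000011001 walk d0:H7→d1:-→d2:-→d3:-→d4:-→d5:-→d6:-→d7:-→d8:-→d9:-→d10:-→d11:-→d12:H0→d13:-→d14:-→d15:-→d16:-→d17:-→d18:-→d19:-→d20:-→d21:-→d22:-→d23:-→d24:-→d25:-→d26:-→d27:H5 -> H5
  add 218.16.0.0/12 -> H7 at depth 12
  lookup 18.241.3.62: bits 000100101111000100000011001 walk d0:H7→d1:-→d2:-→d3:-→d4:-→d5:-→d6:-→d7:-→d8:-→d9:-→d10:-→d11:-→d12:H0→d13:-→d14:-→d15:-→d16:-→d17:-→d18:-→d19:-→d20:-→d21:-→d22:-→d23:-→d24:-→d25:-→d26:-→d27:H5 -> H5
  add 12.201.117.240/32 -> H6 at depth 32
  lookup 19.39.249.42: bits 000100110010 walk d0:H7→d1:-→d2:-→d3:-→d4:-→d5:-→d6:-→d7:-→d8:-→d9:-→d10:-→d11:-→d12:H0 -> H0
  lookup 19.32.0.26: bits 000100110010 walk d0:H7→d1:-→d2:-→d3:-→d4:-→d5:-→d6:-→d7:-→d8:-→d9:-→d10:-→d11:-→d12:H0 -> H0

== LOOKUPS ==
["H0","H0","H0","H0","H0","H2","H5","H5","H4","H0","H4","H2","H7","H4","H5","H5","H0","H0"]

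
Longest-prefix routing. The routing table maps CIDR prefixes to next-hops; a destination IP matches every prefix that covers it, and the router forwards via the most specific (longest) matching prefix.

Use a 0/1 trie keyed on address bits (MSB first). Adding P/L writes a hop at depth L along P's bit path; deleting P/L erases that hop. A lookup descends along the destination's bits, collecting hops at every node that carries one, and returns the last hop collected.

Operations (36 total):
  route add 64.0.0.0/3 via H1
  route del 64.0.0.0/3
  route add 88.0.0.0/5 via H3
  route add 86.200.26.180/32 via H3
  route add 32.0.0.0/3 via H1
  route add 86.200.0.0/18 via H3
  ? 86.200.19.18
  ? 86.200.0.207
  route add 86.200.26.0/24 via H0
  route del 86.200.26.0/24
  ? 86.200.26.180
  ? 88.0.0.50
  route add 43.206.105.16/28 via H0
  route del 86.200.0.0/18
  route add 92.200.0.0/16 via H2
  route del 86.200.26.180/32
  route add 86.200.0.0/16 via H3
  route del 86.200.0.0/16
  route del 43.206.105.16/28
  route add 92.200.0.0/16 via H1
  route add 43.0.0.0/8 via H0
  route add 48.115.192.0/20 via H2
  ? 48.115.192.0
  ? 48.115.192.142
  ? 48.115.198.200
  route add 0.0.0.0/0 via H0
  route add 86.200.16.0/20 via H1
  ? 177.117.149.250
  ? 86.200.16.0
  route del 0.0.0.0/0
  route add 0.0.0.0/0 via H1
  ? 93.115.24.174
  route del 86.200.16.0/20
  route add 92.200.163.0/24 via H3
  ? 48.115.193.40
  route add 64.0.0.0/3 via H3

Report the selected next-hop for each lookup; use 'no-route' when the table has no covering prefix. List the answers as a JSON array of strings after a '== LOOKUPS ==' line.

Process each operation:
  + 64.0.0.0/3 (H1) depth=3
  - 64.0.0.0/3 clear@3
  + 88.0.0.0/5 (H3) depth=5
  + 86.200.26.180/32 (H3) depth=32
  + 32.0.0.0/3 (H1) depth=3
  + 86.200.0.0/18 (H3) depth=18
  Q 86.200.19.18: descend 01010110110010000001 ; hops seen [H3] ; pick H3
  Q 86.200.0.207: descend 0101011011001000000 ; hops seen [H3] ; pick H3
  + 86.200.26.0/24 (H0) depth=24
  - 86.200.26.0/24 clear@24
  Q 86.200.26.180: descend 01010110110010000001101010110100 ; hops seen [H3,H3] ; pick H3
  Q 88.0.0.50: descend 01011 ; hops seen [H3] ; pick H3
  + 43.206.105.16/28 (H0) depth=28
  - 86.200.0.0/18 clear@18
  + 92.200.0.0/16 (H2) depth=16
  - 86.200.26.180/32 clear@32
  + 86.200.0.0/16 (H3) depth=16
  - 86.200.0.0/16 clear@16
  - 43.206.105.16/28 clear@28
  + 92.200.0.0/16 (H1) depth=16
  + 43.0.0.0/8 (H0) depth=8
  + 48.115.192.0/20 (H2) depth=20
  Q 48.115.192.0: descend 00110000011100111100 ; hops seen [H1,H2] ; pick H2
  Q 48.115.192.142: descend 00110000011100111100 ; hops seen [H1,H2] ; pick H2
  Q 48.115.198.200: descend 00110000011100111100 ; hops seen [H1,H2] ; pick H2
  + 0.0.0.0/0 (H0) depth=0
  + 86.200.16.0/20 (H1) depth=20
  Q 177.117.149.250: descend ε ; hops seen [H0] ; pick H0
  Q 86.200.16.0: descend 01010110110010000001 ; hops seen [H0,H1] ; pick H1
  - 0.0.0.0/0 clear@0
  + 0.0.0.0/0 (H1) depth=0
  Q 93.115.24.174: descend 0101110 ; hops seen [H1,H3] ; pick H3
  - 86.200.16.0/20 clear@20
  + 92.200.163.0/24 (H3) depth=24
  Q 48.115.193.40: descend 00110000011100111100 ; hops seen [H1,H1,H2] ; pick H2
  + 64.0.0.0/3 (H3) depth=3

== LOOKUPS ==
["H3","H3","H3","H3","H2","H2","H2","H0","H1","H3","H2"]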